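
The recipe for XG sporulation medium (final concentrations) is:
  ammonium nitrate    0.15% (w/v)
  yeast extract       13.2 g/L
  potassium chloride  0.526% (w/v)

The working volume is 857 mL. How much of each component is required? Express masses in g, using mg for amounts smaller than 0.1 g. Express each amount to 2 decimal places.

ammonium nitrate 1.29 g; yeast extract 11.31 g; potassium chloride 4.51 g

Working volume: 857 mL = 0.857 L.
ammonium nitrate: 0.15 g per 100 mL × 857 mL ÷ 100 = 1.29 g
yeast extract: 13.2 g/L × 0.857 L = 11.31 g
potassium chloride: 0.526% w/v = 5.26 g/L → 5.26 × 0.857 L = 4.51 g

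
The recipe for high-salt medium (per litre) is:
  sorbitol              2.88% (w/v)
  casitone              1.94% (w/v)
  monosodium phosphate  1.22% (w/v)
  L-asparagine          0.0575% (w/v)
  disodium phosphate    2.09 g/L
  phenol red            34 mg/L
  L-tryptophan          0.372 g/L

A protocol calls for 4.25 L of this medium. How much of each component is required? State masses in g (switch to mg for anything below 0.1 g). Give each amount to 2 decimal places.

sorbitol 122.40 g; casitone 82.45 g; monosodium phosphate 51.85 g; L-asparagine 2.44 g; disodium phosphate 8.88 g; phenol red 0.14 g; L-tryptophan 1.58 g

Scale factor relative to 1 L: 4.25.
sorbitol: 2.88% w/v = 28.8 g/L → 28.8 × 4.25 L = 122.40 g
casitone: 1.94% w/v = 19.4 g/L → 19.4 × 4.25 L = 82.45 g
monosodium phosphate: 1.22 g per 100 mL × 4250 mL ÷ 100 = 51.85 g
L-asparagine: 0.0575% w/v = 0.575 g/L → 0.575 × 4.25 L = 2.44 g
disodium phosphate: 2.09 g/L × 4.25 L = 8.88 g
phenol red: 34 mg/L × 4.25 L = 144.5 mg = 0.14 g
L-tryptophan: 0.372 g/L × 4.25 L = 1.58 g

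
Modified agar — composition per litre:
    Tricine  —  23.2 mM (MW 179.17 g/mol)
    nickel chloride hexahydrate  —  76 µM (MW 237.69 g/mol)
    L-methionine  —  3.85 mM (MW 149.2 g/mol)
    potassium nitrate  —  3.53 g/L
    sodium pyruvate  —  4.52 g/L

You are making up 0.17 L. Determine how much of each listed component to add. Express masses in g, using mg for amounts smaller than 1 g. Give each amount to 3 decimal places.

Tricine 706.646 mg; nickel chloride hexahydrate 3.071 mg; L-methionine 97.651 mg; potassium nitrate 600.100 mg; sodium pyruvate 768.400 mg

Working volume: 0.17 L.
Tricine: 23.2 mmol/L × 179.17 mg/mmol × 0.17 L = 706.646 mg
nickel chloride hexahydrate: 76 µmol/L × 237.69 g/mol × 0.17 L ÷ 1000 = 3.071 mg
L-methionine: 3.85 mmol/L × 149.2 mg/mmol × 0.17 L = 97.651 mg
potassium nitrate: 3.53 g/L × 0.17 L = 0.6001 g = 600.100 mg
sodium pyruvate: 4.52 g/L × 0.17 L = 0.7684 g = 768.400 mg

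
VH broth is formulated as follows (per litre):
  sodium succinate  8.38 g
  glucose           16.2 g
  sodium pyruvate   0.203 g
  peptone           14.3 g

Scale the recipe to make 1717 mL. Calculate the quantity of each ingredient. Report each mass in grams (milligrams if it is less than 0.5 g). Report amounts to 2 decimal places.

Ratio of target to recipe volume: 1717 / 1000 = 1.717.
sodium succinate: 8.38 g × (1717 mL / 1000 mL) = 14.39 g
glucose: 16.2 g × (1717 mL / 1000 mL) = 27.82 g
sodium pyruvate: 0.203 g × (1717 mL / 1000 mL) = 0.348551 g = 348.55 mg
peptone: 14.3 g × (1717 mL / 1000 mL) = 24.55 g

sodium succinate 14.39 g; glucose 27.82 g; sodium pyruvate 348.55 mg; peptone 24.55 g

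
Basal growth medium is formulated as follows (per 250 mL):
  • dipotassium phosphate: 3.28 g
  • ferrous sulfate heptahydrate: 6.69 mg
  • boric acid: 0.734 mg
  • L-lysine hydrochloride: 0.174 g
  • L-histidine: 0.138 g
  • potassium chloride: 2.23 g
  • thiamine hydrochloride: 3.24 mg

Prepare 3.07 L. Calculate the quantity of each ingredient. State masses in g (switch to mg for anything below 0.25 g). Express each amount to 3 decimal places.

dipotassium phosphate 40.278 g; ferrous sulfate heptahydrate 82.153 mg; boric acid 9.014 mg; L-lysine hydrochloride 2.137 g; L-histidine 1.695 g; potassium chloride 27.384 g; thiamine hydrochloride 39.787 mg

Scale factor = 3070 mL / 250 mL = 12.28.
dipotassium phosphate: 3.28 g × (3070 mL / 250 mL) = 40.278 g
ferrous sulfate heptahydrate: 6.69 mg × (3070 mL / 250 mL) = 82.153 mg
boric acid: 0.734 mg × (3070 mL / 250 mL) = 9.014 mg
L-lysine hydrochloride: 0.174 g × (3070 mL / 250 mL) = 2.137 g
L-histidine: 0.138 g × (3070 mL / 250 mL) = 1.695 g
potassium chloride: 2.23 g × (3070 mL / 250 mL) = 27.384 g
thiamine hydrochloride: 3.24 mg × (3070 mL / 250 mL) = 39.787 mg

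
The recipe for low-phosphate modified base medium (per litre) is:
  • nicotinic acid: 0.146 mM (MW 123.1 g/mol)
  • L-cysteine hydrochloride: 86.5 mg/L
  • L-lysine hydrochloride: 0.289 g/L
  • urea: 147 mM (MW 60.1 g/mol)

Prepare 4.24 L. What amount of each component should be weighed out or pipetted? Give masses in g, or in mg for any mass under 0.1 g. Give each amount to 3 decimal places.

nicotinic acid 76.204 mg; L-cysteine hydrochloride 0.367 g; L-lysine hydrochloride 1.225 g; urea 37.459 g

Scale factor relative to 1 L: 4.24.
nicotinic acid: 0.146 mmol/L × 123.1 mg/mmol × 4.24 L = 76.204 mg
L-cysteine hydrochloride: 86.5 mg/L × 4.24 L = 366.76 mg = 0.367 g
L-lysine hydrochloride: 0.289 g/L × 4.24 L = 1.225 g
urea: 147 mmol/L × 60.1 g/mol × 4.24 L ÷ 1000 = 37.459 g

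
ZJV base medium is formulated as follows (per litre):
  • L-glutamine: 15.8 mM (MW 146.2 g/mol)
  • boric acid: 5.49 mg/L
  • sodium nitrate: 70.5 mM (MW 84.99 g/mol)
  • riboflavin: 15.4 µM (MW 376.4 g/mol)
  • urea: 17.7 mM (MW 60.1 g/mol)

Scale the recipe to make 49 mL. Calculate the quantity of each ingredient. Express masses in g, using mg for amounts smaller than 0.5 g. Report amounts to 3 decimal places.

L-glutamine 113.188 mg; boric acid 0.269 mg; sodium nitrate 293.598 mg; riboflavin 0.284 mg; urea 52.125 mg

Scale factor relative to 1 L: 0.049.
L-glutamine: 15.8 mmol/L × 146.2 mg/mmol × 0.049 L = 113.188 mg
boric acid: 5.49 mg/L × 0.049 L = 0.269 mg
sodium nitrate: 70.5 mmol/L × 84.99 mg/mmol × 0.049 L = 293.598 mg
riboflavin: 15.4 µmol/L × 376.4 g/mol × 0.049 L ÷ 1000 = 0.284 mg
urea: 17.7 mmol/L × 60.1 mg/mmol × 0.049 L = 52.125 mg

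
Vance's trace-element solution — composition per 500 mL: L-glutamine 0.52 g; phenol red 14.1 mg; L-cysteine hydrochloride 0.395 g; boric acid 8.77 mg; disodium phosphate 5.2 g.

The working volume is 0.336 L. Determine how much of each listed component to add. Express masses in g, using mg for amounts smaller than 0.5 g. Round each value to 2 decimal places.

Scale factor = 336 mL / 500 mL = 0.672.
L-glutamine: 0.52 g × (336 mL / 500 mL) = 0.34944 g = 349.44 mg
phenol red: 14.1 mg × (336 mL / 500 mL) = 9.48 mg
L-cysteine hydrochloride: 0.395 g × (336 mL / 500 mL) = 0.26544 g = 265.44 mg
boric acid: 8.77 mg × (336 mL / 500 mL) = 5.89 mg
disodium phosphate: 5.2 g × (336 mL / 500 mL) = 3.49 g

L-glutamine 349.44 mg; phenol red 9.48 mg; L-cysteine hydrochloride 265.44 mg; boric acid 5.89 mg; disodium phosphate 3.49 g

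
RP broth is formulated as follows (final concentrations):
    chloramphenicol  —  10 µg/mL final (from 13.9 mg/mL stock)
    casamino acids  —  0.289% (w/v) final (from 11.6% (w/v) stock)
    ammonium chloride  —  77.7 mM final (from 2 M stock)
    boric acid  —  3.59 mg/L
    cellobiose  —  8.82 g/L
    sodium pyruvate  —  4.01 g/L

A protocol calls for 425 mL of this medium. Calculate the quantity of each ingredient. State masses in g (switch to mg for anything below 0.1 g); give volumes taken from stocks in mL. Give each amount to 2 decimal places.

chloramphenicol 0.31 mL; casamino acids 10.59 mL; ammonium chloride 16.51 mL; boric acid 1.53 mg; cellobiose 3.75 g; sodium pyruvate 1.70 g

Working volume: 425 mL = 0.425 L.
chloramphenicol: V = C2·V2/C1 = 10 µg/mL × 425 mL ÷ 13900 µg/mL = 0.31 mL
casamino acids: dilute stock: 0.289% ÷ 11.6% × 425 mL = 10.59 mL
ammonium chloride: V = C2·V2/C1 = 77.7 mM × 425 mL ÷ 2000 mM = 16.51 mL
boric acid: 3.59 mg/L × 0.425 L = 1.53 mg
cellobiose: 8.82 g/L × 0.425 L = 3.75 g
sodium pyruvate: 4.01 g/L × 0.425 L = 1.70 g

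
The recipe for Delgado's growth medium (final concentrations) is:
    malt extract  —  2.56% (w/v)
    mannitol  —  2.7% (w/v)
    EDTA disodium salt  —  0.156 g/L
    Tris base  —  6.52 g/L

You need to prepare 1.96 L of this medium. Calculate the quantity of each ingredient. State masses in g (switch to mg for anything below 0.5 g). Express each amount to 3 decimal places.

malt extract 50.176 g; mannitol 52.920 g; EDTA disodium salt 305.760 mg; Tris base 12.779 g

Working volume: 1.96 L.
malt extract: 2.56% w/v = 25.6 g/L → 25.6 × 1.96 L = 50.176 g
mannitol: 2.7 g per 100 mL × 1960 mL ÷ 100 = 52.920 g
EDTA disodium salt: 0.156 g/L × 1.96 L = 0.30576 g = 305.760 mg
Tris base: 6.52 g/L × 1.96 L = 12.779 g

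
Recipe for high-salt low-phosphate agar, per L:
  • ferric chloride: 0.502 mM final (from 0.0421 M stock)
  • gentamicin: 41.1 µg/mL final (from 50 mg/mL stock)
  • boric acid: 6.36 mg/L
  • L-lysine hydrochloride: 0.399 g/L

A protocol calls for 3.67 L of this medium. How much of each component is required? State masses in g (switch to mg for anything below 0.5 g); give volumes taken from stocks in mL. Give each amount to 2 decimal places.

ferric chloride 43.76 mL; gentamicin 3.02 mL; boric acid 23.34 mg; L-lysine hydrochloride 1.46 g

Working volume: 3.67 L.
ferric chloride: C1V1 = C2V2 → 0.502 mM × 3670 mL ÷ 42.1 mM = 43.76 mL
gentamicin: C1V1 = C2V2 → 41.1 µg/mL × 3670 mL ÷ 50000 µg/mL = 3.02 mL
boric acid: 6.36 mg/L × 3.67 L = 23.34 mg
L-lysine hydrochloride: 0.399 g/L × 3.67 L = 1.46 g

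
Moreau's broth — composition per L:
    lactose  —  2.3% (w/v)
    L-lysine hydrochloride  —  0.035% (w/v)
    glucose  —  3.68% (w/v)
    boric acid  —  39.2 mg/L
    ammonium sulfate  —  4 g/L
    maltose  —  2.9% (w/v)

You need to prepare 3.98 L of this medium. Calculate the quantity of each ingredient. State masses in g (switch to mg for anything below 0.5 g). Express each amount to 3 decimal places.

Working volume: 3.98 L.
lactose: 2.3 g per 100 mL × 3980 mL ÷ 100 = 91.540 g
L-lysine hydrochloride: 0.035% w/v = 0.35 g/L → 0.35 × 3.98 L = 1.393 g
glucose: 3.68 g per 100 mL × 3980 mL ÷ 100 = 146.464 g
boric acid: 39.2 mg/L × 3.98 L = 156.016 mg
ammonium sulfate: 4 g/L × 3.98 L = 15.920 g
maltose: 2.9% w/v = 29 g/L → 29 × 3.98 L = 115.420 g

lactose 91.540 g; L-lysine hydrochloride 1.393 g; glucose 146.464 g; boric acid 156.016 mg; ammonium sulfate 15.920 g; maltose 115.420 g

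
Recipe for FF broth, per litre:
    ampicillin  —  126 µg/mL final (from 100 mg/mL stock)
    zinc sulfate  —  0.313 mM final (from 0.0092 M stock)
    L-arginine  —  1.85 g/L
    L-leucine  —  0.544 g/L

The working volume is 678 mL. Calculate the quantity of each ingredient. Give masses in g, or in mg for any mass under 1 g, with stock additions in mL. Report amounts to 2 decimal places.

Working volume: 678 mL = 0.678 L.
ampicillin: dilute stock: 126 µg/mL × 678 mL ÷ 100000 µg/mL = 0.85 mL
zinc sulfate: C1V1 = C2V2 → 0.313 mM × 678 mL ÷ 9.2 mM = 23.07 mL
L-arginine: 1.85 g/L × 0.678 L = 1.25 g
L-leucine: 0.544 g/L × 0.678 L = 0.368832 g = 368.83 mg

ampicillin 0.85 mL; zinc sulfate 23.07 mL; L-arginine 1.25 g; L-leucine 368.83 mg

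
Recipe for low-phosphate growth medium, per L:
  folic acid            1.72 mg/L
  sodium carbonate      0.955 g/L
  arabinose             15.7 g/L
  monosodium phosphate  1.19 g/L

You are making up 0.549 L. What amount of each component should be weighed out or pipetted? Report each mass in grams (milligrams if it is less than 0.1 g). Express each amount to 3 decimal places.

folic acid 0.944 mg; sodium carbonate 0.524 g; arabinose 8.619 g; monosodium phosphate 0.653 g

Working volume: 0.549 L.
folic acid: 1.72 mg/L × 0.549 L = 0.944 mg
sodium carbonate: 0.955 g/L × 0.549 L = 0.524 g
arabinose: 15.7 g/L × 0.549 L = 8.619 g
monosodium phosphate: 1.19 g/L × 0.549 L = 0.653 g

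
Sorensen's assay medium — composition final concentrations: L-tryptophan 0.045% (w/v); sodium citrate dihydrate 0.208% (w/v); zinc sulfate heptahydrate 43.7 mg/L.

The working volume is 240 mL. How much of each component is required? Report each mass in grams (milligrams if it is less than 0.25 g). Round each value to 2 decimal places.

L-tryptophan 108.00 mg; sodium citrate dihydrate 0.50 g; zinc sulfate heptahydrate 10.49 mg

Working volume: 240 mL = 0.24 L.
L-tryptophan: 0.045 g per 100 mL × 240 mL ÷ 100 = 0.108 g = 108.00 mg
sodium citrate dihydrate: 0.208 g per 100 mL × 240 mL ÷ 100 = 0.50 g
zinc sulfate heptahydrate: 43.7 mg/L × 0.24 L = 10.49 mg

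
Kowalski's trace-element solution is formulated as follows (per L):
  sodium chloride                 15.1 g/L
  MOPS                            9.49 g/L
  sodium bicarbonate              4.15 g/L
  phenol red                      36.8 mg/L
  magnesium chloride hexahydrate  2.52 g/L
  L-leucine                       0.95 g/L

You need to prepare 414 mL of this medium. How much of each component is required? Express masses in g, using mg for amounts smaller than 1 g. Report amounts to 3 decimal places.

Scale factor relative to 1 L: 0.414.
sodium chloride: 15.1 g/L × 0.414 L = 6.251 g
MOPS: 9.49 g/L × 0.414 L = 3.929 g
sodium bicarbonate: 4.15 g/L × 0.414 L = 1.718 g
phenol red: 36.8 mg/L × 0.414 L = 15.235 mg
magnesium chloride hexahydrate: 2.52 g/L × 0.414 L = 1.043 g
L-leucine: 0.95 g/L × 0.414 L = 0.3933 g = 393.300 mg

sodium chloride 6.251 g; MOPS 3.929 g; sodium bicarbonate 1.718 g; phenol red 15.235 mg; magnesium chloride hexahydrate 1.043 g; L-leucine 393.300 mg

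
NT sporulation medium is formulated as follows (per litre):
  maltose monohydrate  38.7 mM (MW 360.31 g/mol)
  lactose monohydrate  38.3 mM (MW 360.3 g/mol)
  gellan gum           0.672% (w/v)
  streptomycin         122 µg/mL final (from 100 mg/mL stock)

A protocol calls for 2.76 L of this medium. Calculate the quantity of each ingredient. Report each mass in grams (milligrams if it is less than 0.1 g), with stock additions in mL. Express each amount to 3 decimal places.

maltose monohydrate 38.485 g; lactose monohydrate 38.087 g; gellan gum 18.547 g; streptomycin 3.367 mL

Working volume: 2.76 L.
maltose monohydrate: 38.7 mmol/L × 360.31 g/mol × 2.76 L ÷ 1000 = 38.485 g
lactose monohydrate: 38.3 mmol/L × 360.3 g/mol × 2.76 L ÷ 1000 = 38.087 g
gellan gum: 0.672 g per 100 mL × 2760 mL ÷ 100 = 18.547 g
streptomycin: C1V1 = C2V2 → 122 µg/mL × 2760 mL ÷ 100000 µg/mL = 3.367 mL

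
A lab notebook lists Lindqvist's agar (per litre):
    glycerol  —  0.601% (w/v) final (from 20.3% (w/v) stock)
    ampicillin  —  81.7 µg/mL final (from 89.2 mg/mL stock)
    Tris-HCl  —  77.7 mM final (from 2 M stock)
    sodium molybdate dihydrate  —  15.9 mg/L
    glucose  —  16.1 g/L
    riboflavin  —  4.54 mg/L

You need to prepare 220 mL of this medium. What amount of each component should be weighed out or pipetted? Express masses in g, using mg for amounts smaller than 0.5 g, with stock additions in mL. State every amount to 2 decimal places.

glycerol 6.51 mL; ampicillin 0.20 mL; Tris-HCl 8.55 mL; sodium molybdate dihydrate 3.50 mg; glucose 3.54 g; riboflavin 1.00 mg

Target volume = 220 mL = 0.22 L.
glycerol: C1V1 = C2V2 → 0.601% ÷ 20.3% × 220 mL = 6.51 mL
ampicillin: dilute stock: 81.7 µg/mL × 220 mL ÷ 89200 µg/mL = 0.20 mL
Tris-HCl: dilute stock: 77.7 mM × 220 mL ÷ 2000 mM = 8.55 mL
sodium molybdate dihydrate: 15.9 mg/L × 0.22 L = 3.50 mg
glucose: 16.1 g/L × 0.22 L = 3.54 g
riboflavin: 4.54 mg/L × 0.22 L = 1.00 mg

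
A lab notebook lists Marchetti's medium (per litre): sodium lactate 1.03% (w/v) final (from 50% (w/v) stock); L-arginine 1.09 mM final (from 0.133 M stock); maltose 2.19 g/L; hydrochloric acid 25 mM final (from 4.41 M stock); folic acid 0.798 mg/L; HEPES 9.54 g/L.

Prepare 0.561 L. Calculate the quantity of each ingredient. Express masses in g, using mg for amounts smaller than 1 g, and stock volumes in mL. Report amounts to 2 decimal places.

sodium lactate 11.56 mL; L-arginine 4.60 mL; maltose 1.23 g; hydrochloric acid 3.18 mL; folic acid 0.45 mg; HEPES 5.35 g

Scale factor relative to 1 L: 0.561.
sodium lactate: V = C2·V2/C1 = 1.03% ÷ 50% × 561 mL = 11.56 mL
L-arginine: dilute stock: 1.09 mM × 561 mL ÷ 133 mM = 4.60 mL
maltose: 2.19 g/L × 0.561 L = 1.23 g
hydrochloric acid: C1V1 = C2V2 → 25 mM × 561 mL ÷ 4410 mM = 3.18 mL
folic acid: 0.798 mg/L × 0.561 L = 0.45 mg
HEPES: 9.54 g/L × 0.561 L = 5.35 g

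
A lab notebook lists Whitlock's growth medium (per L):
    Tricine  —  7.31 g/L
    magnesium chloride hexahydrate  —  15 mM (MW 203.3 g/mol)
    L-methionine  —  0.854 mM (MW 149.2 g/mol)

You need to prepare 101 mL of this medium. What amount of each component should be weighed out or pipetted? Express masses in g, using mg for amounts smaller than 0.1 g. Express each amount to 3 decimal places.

Target volume = 101 mL = 0.101 L.
Tricine: 7.31 g/L × 0.101 L = 0.738 g
magnesium chloride hexahydrate: 15 mmol/L × 203.3 g/mol × 0.101 L ÷ 1000 = 0.308 g
L-methionine: 0.854 mmol/L × 149.2 mg/mmol × 0.101 L = 12.869 mg

Tricine 0.738 g; magnesium chloride hexahydrate 0.308 g; L-methionine 12.869 mg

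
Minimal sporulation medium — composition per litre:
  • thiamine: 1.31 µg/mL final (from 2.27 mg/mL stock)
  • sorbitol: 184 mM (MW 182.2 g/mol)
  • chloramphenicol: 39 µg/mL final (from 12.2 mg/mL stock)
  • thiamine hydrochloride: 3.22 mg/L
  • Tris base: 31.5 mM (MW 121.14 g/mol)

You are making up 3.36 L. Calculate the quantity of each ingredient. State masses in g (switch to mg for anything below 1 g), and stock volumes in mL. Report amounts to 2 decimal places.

Working volume: 3.36 L.
thiamine: C1V1 = C2V2 → 1.31 µg/mL × 3360 mL ÷ 2270 µg/mL = 1.94 mL
sorbitol: 184 mmol/L × 182.2 g/mol × 3.36 L ÷ 1000 = 112.64 g
chloramphenicol: C1V1 = C2V2 → 39 µg/mL × 3360 mL ÷ 12200 µg/mL = 10.74 mL
thiamine hydrochloride: 3.22 mg/L × 3.36 L = 10.82 mg
Tris base: 31.5 mmol/L × 121.14 g/mol × 3.36 L ÷ 1000 = 12.82 g

thiamine 1.94 mL; sorbitol 112.64 g; chloramphenicol 10.74 mL; thiamine hydrochloride 10.82 mg; Tris base 12.82 g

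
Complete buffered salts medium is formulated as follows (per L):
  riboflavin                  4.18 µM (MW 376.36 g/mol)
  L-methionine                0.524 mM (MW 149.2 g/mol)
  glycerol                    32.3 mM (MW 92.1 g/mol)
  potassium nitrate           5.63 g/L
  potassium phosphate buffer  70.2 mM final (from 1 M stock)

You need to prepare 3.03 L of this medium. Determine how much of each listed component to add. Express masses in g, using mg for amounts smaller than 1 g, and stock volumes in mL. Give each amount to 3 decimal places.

Working volume: 3.03 L.
riboflavin: 4.18 µmol/L × 376.36 g/mol × 3.03 L ÷ 1000 = 4.767 mg
L-methionine: 0.524 mmol/L × 149.2 mg/mmol × 3.03 L = 236.888 mg
glycerol: 32.3 mmol/L × 92.1 g/mol × 3.03 L ÷ 1000 = 9.014 g
potassium nitrate: 5.63 g/L × 3.03 L = 17.059 g
potassium phosphate buffer: V = C2·V2/C1 = 70.2 mM × 3030 mL ÷ 1000 mM = 212.706 mL

riboflavin 4.767 mg; L-methionine 236.888 mg; glycerol 9.014 g; potassium nitrate 17.059 g; potassium phosphate buffer 212.706 mL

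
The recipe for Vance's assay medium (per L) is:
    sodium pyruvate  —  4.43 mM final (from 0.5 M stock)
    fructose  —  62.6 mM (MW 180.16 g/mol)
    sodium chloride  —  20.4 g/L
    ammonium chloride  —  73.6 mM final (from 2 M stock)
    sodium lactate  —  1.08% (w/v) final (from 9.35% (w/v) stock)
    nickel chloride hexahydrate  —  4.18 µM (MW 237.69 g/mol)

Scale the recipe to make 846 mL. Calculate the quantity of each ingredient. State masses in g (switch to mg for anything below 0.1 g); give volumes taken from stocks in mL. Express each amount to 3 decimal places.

sodium pyruvate 7.496 mL; fructose 9.541 g; sodium chloride 17.258 g; ammonium chloride 31.133 mL; sodium lactate 97.720 mL; nickel chloride hexahydrate 0.841 mg

Target volume = 846 mL = 0.846 L.
sodium pyruvate: dilute stock: 4.43 mM × 846 mL ÷ 500 mM = 7.496 mL
fructose: 62.6 mmol/L × 180.16 g/mol × 0.846 L ÷ 1000 = 9.541 g
sodium chloride: 20.4 g/L × 0.846 L = 17.258 g
ammonium chloride: V = C2·V2/C1 = 73.6 mM × 846 mL ÷ 2000 mM = 31.133 mL
sodium lactate: C1V1 = C2V2 → 1.08% ÷ 9.35% × 846 mL = 97.720 mL
nickel chloride hexahydrate: 4.18 µmol/L × 237.69 g/mol × 0.846 L ÷ 1000 = 0.841 mg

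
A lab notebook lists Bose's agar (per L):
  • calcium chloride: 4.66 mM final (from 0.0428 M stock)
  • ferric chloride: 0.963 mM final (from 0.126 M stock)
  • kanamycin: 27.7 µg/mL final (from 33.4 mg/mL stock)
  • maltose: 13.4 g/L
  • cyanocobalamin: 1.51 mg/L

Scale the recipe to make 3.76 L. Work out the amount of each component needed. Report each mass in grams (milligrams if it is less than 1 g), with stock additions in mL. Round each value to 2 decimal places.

Working volume: 3.76 L.
calcium chloride: dilute stock: 4.66 mM × 3760 mL ÷ 42.8 mM = 409.38 mL
ferric chloride: dilute stock: 0.963 mM × 3760 mL ÷ 126 mM = 28.74 mL
kanamycin: V = C2·V2/C1 = 27.7 µg/mL × 3760 mL ÷ 33400 µg/mL = 3.12 mL
maltose: 13.4 g/L × 3.76 L = 50.38 g
cyanocobalamin: 1.51 mg/L × 3.76 L = 5.68 mg

calcium chloride 409.38 mL; ferric chloride 28.74 mL; kanamycin 3.12 mL; maltose 50.38 g; cyanocobalamin 5.68 mg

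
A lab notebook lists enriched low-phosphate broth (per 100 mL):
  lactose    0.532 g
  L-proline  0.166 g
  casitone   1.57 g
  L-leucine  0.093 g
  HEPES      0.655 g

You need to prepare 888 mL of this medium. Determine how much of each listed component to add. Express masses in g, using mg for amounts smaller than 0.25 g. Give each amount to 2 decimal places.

lactose 4.72 g; L-proline 1.47 g; casitone 13.94 g; L-leucine 0.83 g; HEPES 5.82 g

Scale factor = 888 mL / 100 mL = 8.88.
lactose: 0.532 g × (888 mL / 100 mL) = 4.72 g
L-proline: 0.166 g × (888 mL / 100 mL) = 1.47 g
casitone: 1.57 g × (888 mL / 100 mL) = 13.94 g
L-leucine: 0.093 g × (888 mL / 100 mL) = 0.83 g
HEPES: 0.655 g × (888 mL / 100 mL) = 5.82 g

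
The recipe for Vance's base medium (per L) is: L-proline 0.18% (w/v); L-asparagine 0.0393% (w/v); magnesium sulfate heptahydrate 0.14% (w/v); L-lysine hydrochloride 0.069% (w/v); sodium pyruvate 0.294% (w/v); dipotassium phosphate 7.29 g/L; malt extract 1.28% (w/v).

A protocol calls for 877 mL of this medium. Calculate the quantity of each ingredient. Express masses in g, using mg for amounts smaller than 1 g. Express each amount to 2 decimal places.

L-proline 1.58 g; L-asparagine 344.66 mg; magnesium sulfate heptahydrate 1.23 g; L-lysine hydrochloride 605.13 mg; sodium pyruvate 2.58 g; dipotassium phosphate 6.39 g; malt extract 11.23 g

Target volume = 877 mL = 0.877 L.
L-proline: 0.18 g per 100 mL × 877 mL ÷ 100 = 1.58 g
L-asparagine: 0.0393% w/v = 0.393 g/L → 0.393 × 0.877 L = 0.344661 g = 344.66 mg
magnesium sulfate heptahydrate: 0.14% w/v = 1.4 g/L → 1.4 × 0.877 L = 1.23 g
L-lysine hydrochloride: 0.069 g per 100 mL × 877 mL ÷ 100 = 0.60513 g = 605.13 mg
sodium pyruvate: 0.294 g per 100 mL × 877 mL ÷ 100 = 2.58 g
dipotassium phosphate: 7.29 g/L × 0.877 L = 6.39 g
malt extract: 1.28 g per 100 mL × 877 mL ÷ 100 = 11.23 g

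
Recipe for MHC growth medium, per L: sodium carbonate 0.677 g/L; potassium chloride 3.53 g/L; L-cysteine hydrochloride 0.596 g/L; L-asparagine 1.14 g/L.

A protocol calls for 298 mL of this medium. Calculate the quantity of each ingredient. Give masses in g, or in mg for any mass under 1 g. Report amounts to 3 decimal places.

sodium carbonate 201.746 mg; potassium chloride 1.052 g; L-cysteine hydrochloride 177.608 mg; L-asparagine 339.720 mg

Scale factor relative to 1 L: 0.298.
sodium carbonate: 0.677 g/L × 0.298 L = 0.201746 g = 201.746 mg
potassium chloride: 3.53 g/L × 0.298 L = 1.052 g
L-cysteine hydrochloride: 0.596 g/L × 0.298 L = 0.177608 g = 177.608 mg
L-asparagine: 1.14 g/L × 0.298 L = 0.33972 g = 339.720 mg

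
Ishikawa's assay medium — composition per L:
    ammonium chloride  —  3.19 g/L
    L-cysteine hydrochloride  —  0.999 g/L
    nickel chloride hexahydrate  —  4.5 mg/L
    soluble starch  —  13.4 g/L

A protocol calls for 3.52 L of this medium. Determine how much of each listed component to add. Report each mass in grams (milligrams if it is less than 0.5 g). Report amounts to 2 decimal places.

ammonium chloride 11.23 g; L-cysteine hydrochloride 3.52 g; nickel chloride hexahydrate 15.84 mg; soluble starch 47.17 g

Scale factor relative to 1 L: 3.52.
ammonium chloride: 3.19 g/L × 3.52 L = 11.23 g
L-cysteine hydrochloride: 0.999 g/L × 3.52 L = 3.52 g
nickel chloride hexahydrate: 4.5 mg/L × 3.52 L = 15.84 mg
soluble starch: 13.4 g/L × 3.52 L = 47.17 g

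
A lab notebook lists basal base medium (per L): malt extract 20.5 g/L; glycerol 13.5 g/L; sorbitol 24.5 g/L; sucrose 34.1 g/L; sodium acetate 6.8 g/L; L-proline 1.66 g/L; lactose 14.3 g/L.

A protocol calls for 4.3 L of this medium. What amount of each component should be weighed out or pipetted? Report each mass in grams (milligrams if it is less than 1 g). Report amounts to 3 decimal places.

Scale factor relative to 1 L: 4.3.
malt extract: 20.5 g/L × 4.3 L = 88.150 g
glycerol: 13.5 g/L × 4.3 L = 58.050 g
sorbitol: 24.5 g/L × 4.3 L = 105.350 g
sucrose: 34.1 g/L × 4.3 L = 146.630 g
sodium acetate: 6.8 g/L × 4.3 L = 29.240 g
L-proline: 1.66 g/L × 4.3 L = 7.138 g
lactose: 14.3 g/L × 4.3 L = 61.490 g

malt extract 88.150 g; glycerol 58.050 g; sorbitol 105.350 g; sucrose 146.630 g; sodium acetate 29.240 g; L-proline 7.138 g; lactose 61.490 g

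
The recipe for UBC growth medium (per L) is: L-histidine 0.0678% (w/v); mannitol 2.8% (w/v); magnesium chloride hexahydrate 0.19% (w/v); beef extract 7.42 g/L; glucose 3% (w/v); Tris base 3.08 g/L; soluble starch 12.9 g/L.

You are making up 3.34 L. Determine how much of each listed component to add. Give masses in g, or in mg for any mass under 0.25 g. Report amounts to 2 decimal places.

L-histidine 2.26 g; mannitol 93.52 g; magnesium chloride hexahydrate 6.35 g; beef extract 24.78 g; glucose 100.20 g; Tris base 10.29 g; soluble starch 43.09 g

Scale factor relative to 1 L: 3.34.
L-histidine: 0.0678% w/v = 0.678 g/L → 0.678 × 3.34 L = 2.26 g
mannitol: 2.8% w/v = 28 g/L → 28 × 3.34 L = 93.52 g
magnesium chloride hexahydrate: 0.19% w/v = 1.9 g/L → 1.9 × 3.34 L = 6.35 g
beef extract: 7.42 g/L × 3.34 L = 24.78 g
glucose: 3% w/v = 30 g/L → 30 × 3.34 L = 100.20 g
Tris base: 3.08 g/L × 3.34 L = 10.29 g
soluble starch: 12.9 g/L × 3.34 L = 43.09 g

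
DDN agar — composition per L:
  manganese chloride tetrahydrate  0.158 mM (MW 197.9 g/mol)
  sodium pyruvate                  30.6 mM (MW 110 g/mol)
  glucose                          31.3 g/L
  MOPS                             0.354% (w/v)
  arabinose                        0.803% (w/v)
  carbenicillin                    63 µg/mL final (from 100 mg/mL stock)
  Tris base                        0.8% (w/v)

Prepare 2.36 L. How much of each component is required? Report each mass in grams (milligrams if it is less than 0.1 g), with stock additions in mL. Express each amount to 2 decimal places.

Scale factor relative to 1 L: 2.36.
manganese chloride tetrahydrate: 0.158 mmol/L × 197.9 mg/mmol × 2.36 L = 73.79 mg
sodium pyruvate: 30.6 mmol/L × 110 g/mol × 2.36 L ÷ 1000 = 7.94 g
glucose: 31.3 g/L × 2.36 L = 73.87 g
MOPS: 0.354% w/v = 3.54 g/L → 3.54 × 2.36 L = 8.35 g
arabinose: 0.803% w/v = 8.03 g/L → 8.03 × 2.36 L = 18.95 g
carbenicillin: V = C2·V2/C1 = 63 µg/mL × 2360 mL ÷ 100000 µg/mL = 1.49 mL
Tris base: 0.8 g per 100 mL × 2360 mL ÷ 100 = 18.88 g

manganese chloride tetrahydrate 73.79 mg; sodium pyruvate 7.94 g; glucose 73.87 g; MOPS 8.35 g; arabinose 18.95 g; carbenicillin 1.49 mL; Tris base 18.88 g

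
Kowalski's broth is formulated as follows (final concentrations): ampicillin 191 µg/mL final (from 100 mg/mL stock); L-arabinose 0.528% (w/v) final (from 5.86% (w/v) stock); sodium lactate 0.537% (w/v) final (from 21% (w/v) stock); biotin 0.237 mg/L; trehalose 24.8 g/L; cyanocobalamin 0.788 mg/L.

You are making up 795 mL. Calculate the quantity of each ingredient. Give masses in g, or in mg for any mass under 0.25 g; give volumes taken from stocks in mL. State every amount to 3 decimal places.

ampicillin 1.518 mL; L-arabinose 71.631 mL; sodium lactate 20.329 mL; biotin 0.188 mg; trehalose 19.716 g; cyanocobalamin 0.626 mg

Target volume = 795 mL = 0.795 L.
ampicillin: dilute stock: 191 µg/mL × 795 mL ÷ 100000 µg/mL = 1.518 mL
L-arabinose: C1V1 = C2V2 → 0.528% ÷ 5.86% × 795 mL = 71.631 mL
sodium lactate: V = C2·V2/C1 = 0.537% ÷ 21% × 795 mL = 20.329 mL
biotin: 0.237 mg/L × 0.795 L = 0.188 mg
trehalose: 24.8 g/L × 0.795 L = 19.716 g
cyanocobalamin: 0.788 mg/L × 0.795 L = 0.626 mg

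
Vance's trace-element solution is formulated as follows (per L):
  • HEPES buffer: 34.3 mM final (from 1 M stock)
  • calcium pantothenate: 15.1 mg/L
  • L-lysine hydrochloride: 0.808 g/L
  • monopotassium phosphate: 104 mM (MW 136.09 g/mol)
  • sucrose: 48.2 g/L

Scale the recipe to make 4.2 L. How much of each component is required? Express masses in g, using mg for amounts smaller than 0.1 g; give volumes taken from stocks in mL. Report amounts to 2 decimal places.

HEPES buffer 144.06 mL; calcium pantothenate 63.42 mg; L-lysine hydrochloride 3.39 g; monopotassium phosphate 59.44 g; sucrose 202.44 g

Working volume: 4.2 L.
HEPES buffer: C1V1 = C2V2 → 34.3 mM × 4200 mL ÷ 1000 mM = 144.06 mL
calcium pantothenate: 15.1 mg/L × 4.2 L = 63.42 mg
L-lysine hydrochloride: 0.808 g/L × 4.2 L = 3.39 g
monopotassium phosphate: 104 mmol/L × 136.09 g/mol × 4.2 L ÷ 1000 = 59.44 g
sucrose: 48.2 g/L × 4.2 L = 202.44 g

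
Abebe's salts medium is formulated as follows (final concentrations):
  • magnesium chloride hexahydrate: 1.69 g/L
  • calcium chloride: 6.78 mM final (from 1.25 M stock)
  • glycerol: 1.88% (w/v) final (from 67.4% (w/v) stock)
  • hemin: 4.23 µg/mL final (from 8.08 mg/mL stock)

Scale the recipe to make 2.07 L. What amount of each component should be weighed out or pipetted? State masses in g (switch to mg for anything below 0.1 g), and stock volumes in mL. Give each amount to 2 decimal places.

Scale factor relative to 1 L: 2.07.
magnesium chloride hexahydrate: 1.69 g/L × 2.07 L = 3.50 g
calcium chloride: C1V1 = C2V2 → 6.78 mM × 2070 mL ÷ 1250 mM = 11.23 mL
glycerol: C1V1 = C2V2 → 1.88% ÷ 67.4% × 2070 mL = 57.74 mL
hemin: dilute stock: 4.23 µg/mL × 2070 mL ÷ 8080 µg/mL = 1.08 mL

magnesium chloride hexahydrate 3.50 g; calcium chloride 11.23 mL; glycerol 57.74 mL; hemin 1.08 mL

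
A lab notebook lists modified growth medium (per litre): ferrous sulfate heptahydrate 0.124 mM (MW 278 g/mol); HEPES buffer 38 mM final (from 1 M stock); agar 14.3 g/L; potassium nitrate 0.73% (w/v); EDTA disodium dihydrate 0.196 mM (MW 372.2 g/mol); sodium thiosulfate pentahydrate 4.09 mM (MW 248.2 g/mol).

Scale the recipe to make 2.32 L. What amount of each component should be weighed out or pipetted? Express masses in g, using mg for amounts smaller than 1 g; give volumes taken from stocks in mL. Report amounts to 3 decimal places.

ferrous sulfate heptahydrate 79.975 mg; HEPES buffer 88.160 mL; agar 33.176 g; potassium nitrate 16.936 g; EDTA disodium dihydrate 169.247 mg; sodium thiosulfate pentahydrate 2.355 g

Working volume: 2.32 L.
ferrous sulfate heptahydrate: 0.124 mmol/L × 278 mg/mmol × 2.32 L = 79.975 mg
HEPES buffer: C1V1 = C2V2 → 38 mM × 2320 mL ÷ 1000 mM = 88.160 mL
agar: 14.3 g/L × 2.32 L = 33.176 g
potassium nitrate: 0.73% w/v = 7.3 g/L → 7.3 × 2.32 L = 16.936 g
EDTA disodium dihydrate: 0.196 mmol/L × 372.2 mg/mmol × 2.32 L = 169.247 mg
sodium thiosulfate pentahydrate: 4.09 mmol/L × 248.2 g/mol × 2.32 L ÷ 1000 = 2.355 g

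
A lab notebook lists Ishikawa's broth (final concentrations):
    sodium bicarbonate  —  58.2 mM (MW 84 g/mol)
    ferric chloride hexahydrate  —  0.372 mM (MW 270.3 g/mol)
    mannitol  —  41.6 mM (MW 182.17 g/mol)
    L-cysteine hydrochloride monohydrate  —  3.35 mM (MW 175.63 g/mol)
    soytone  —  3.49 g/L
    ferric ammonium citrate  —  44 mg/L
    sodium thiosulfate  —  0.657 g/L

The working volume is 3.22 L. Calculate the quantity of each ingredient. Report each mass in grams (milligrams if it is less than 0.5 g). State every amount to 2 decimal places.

sodium bicarbonate 15.74 g; ferric chloride hexahydrate 323.78 mg; mannitol 24.40 g; L-cysteine hydrochloride monohydrate 1.89 g; soytone 11.24 g; ferric ammonium citrate 141.68 mg; sodium thiosulfate 2.12 g

Scale factor relative to 1 L: 3.22.
sodium bicarbonate: 58.2 mmol/L × 84 g/mol × 3.22 L ÷ 1000 = 15.74 g
ferric chloride hexahydrate: 0.372 mmol/L × 270.3 mg/mmol × 3.22 L = 323.78 mg
mannitol: 41.6 mmol/L × 182.17 g/mol × 3.22 L ÷ 1000 = 24.40 g
L-cysteine hydrochloride monohydrate: 3.35 mmol/L × 175.63 g/mol × 3.22 L ÷ 1000 = 1.89 g
soytone: 3.49 g/L × 3.22 L = 11.24 g
ferric ammonium citrate: 44 mg/L × 3.22 L = 141.68 mg
sodium thiosulfate: 0.657 g/L × 3.22 L = 2.12 g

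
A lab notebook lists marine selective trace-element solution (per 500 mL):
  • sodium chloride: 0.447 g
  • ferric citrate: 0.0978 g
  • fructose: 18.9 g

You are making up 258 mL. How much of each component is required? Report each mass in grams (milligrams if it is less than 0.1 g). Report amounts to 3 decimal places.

sodium chloride 0.231 g; ferric citrate 50.465 mg; fructose 9.752 g

Scale factor = 258 mL / 500 mL = 0.516.
sodium chloride: 0.447 g × (258 mL / 500 mL) = 0.231 g
ferric citrate: 0.0978 g × (258 mL / 500 mL) = 0.0504648 g = 50.465 mg
fructose: 18.9 g × (258 mL / 500 mL) = 9.752 g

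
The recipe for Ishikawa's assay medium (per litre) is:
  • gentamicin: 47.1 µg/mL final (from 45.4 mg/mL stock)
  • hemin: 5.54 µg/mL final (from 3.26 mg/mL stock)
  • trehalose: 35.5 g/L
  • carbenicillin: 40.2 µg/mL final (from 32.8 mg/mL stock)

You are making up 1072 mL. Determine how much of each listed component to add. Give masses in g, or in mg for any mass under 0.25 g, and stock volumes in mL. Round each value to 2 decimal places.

gentamicin 1.11 mL; hemin 1.82 mL; trehalose 38.06 g; carbenicillin 1.31 mL

Scale factor relative to 1 L: 1.072.
gentamicin: V = C2·V2/C1 = 47.1 µg/mL × 1072 mL ÷ 45400 µg/mL = 1.11 mL
hemin: V = C2·V2/C1 = 5.54 µg/mL × 1072 mL ÷ 3260 µg/mL = 1.82 mL
trehalose: 35.5 g/L × 1.072 L = 38.06 g
carbenicillin: dilute stock: 40.2 µg/mL × 1072 mL ÷ 32800 µg/mL = 1.31 mL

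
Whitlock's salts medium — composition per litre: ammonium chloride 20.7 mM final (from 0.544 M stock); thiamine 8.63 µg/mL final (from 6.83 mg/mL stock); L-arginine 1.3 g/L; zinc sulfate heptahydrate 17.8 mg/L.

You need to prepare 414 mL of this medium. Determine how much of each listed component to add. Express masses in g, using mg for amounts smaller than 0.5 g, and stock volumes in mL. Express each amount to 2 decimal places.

Target volume = 414 mL = 0.414 L.
ammonium chloride: V = C2·V2/C1 = 20.7 mM × 414 mL ÷ 544 mM = 15.75 mL
thiamine: V = C2·V2/C1 = 8.63 µg/mL × 414 mL ÷ 6830 µg/mL = 0.52 mL
L-arginine: 1.3 g/L × 0.414 L = 0.54 g
zinc sulfate heptahydrate: 17.8 mg/L × 0.414 L = 7.37 mg

ammonium chloride 15.75 mL; thiamine 0.52 mL; L-arginine 0.54 g; zinc sulfate heptahydrate 7.37 mg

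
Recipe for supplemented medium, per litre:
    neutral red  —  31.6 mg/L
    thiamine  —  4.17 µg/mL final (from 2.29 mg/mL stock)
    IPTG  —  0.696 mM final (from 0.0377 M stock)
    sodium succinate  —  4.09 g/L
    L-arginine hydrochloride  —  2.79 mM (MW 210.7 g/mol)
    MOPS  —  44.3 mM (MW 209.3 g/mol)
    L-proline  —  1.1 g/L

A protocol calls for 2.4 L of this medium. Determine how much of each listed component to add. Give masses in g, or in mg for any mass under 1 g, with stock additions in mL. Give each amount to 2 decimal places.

Working volume: 2.4 L.
neutral red: 31.6 mg/L × 2.4 L = 75.84 mg
thiamine: dilute stock: 4.17 µg/mL × 2400 mL ÷ 2290 µg/mL = 4.37 mL
IPTG: C1V1 = C2V2 → 0.696 mM × 2400 mL ÷ 37.7 mM = 44.31 mL
sodium succinate: 4.09 g/L × 2.4 L = 9.82 g
L-arginine hydrochloride: 2.79 mmol/L × 210.7 g/mol × 2.4 L ÷ 1000 = 1.41 g
MOPS: 44.3 mmol/L × 209.3 g/mol × 2.4 L ÷ 1000 = 22.25 g
L-proline: 1.1 g/L × 2.4 L = 2.64 g

neutral red 75.84 mg; thiamine 4.37 mL; IPTG 44.31 mL; sodium succinate 9.82 g; L-arginine hydrochloride 1.41 g; MOPS 22.25 g; L-proline 2.64 g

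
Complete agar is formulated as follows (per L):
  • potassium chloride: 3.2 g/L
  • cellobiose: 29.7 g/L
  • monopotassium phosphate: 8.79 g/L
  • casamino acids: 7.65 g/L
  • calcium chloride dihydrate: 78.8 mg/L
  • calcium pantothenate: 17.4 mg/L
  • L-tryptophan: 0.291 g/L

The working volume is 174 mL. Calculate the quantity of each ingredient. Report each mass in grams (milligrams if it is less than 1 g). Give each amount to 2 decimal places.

potassium chloride 556.80 mg; cellobiose 5.17 g; monopotassium phosphate 1.53 g; casamino acids 1.33 g; calcium chloride dihydrate 13.71 mg; calcium pantothenate 3.03 mg; L-tryptophan 50.63 mg

Working volume: 174 mL = 0.174 L.
potassium chloride: 3.2 g/L × 0.174 L = 0.5568 g = 556.80 mg
cellobiose: 29.7 g/L × 0.174 L = 5.17 g
monopotassium phosphate: 8.79 g/L × 0.174 L = 1.53 g
casamino acids: 7.65 g/L × 0.174 L = 1.33 g
calcium chloride dihydrate: 78.8 mg/L × 0.174 L = 13.71 mg
calcium pantothenate: 17.4 mg/L × 0.174 L = 3.03 mg
L-tryptophan: 0.291 g/L × 0.174 L = 0.050634 g = 50.63 mg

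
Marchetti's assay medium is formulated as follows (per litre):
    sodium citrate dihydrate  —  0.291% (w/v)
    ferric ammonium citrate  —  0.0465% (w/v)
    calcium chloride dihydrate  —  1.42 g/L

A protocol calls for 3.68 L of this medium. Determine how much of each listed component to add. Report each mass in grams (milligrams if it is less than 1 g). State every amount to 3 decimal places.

Scale factor relative to 1 L: 3.68.
sodium citrate dihydrate: 0.291% w/v = 2.91 g/L → 2.91 × 3.68 L = 10.709 g
ferric ammonium citrate: 0.0465 g per 100 mL × 3680 mL ÷ 100 = 1.711 g
calcium chloride dihydrate: 1.42 g/L × 3.68 L = 5.226 g

sodium citrate dihydrate 10.709 g; ferric ammonium citrate 1.711 g; calcium chloride dihydrate 5.226 g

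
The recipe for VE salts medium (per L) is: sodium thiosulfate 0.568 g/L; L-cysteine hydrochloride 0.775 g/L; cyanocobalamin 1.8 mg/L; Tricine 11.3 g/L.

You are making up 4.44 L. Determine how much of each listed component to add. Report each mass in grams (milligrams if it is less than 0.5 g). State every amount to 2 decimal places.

Working volume: 4.44 L.
sodium thiosulfate: 0.568 g/L × 4.44 L = 2.52 g
L-cysteine hydrochloride: 0.775 g/L × 4.44 L = 3.44 g
cyanocobalamin: 1.8 mg/L × 4.44 L = 7.99 mg
Tricine: 11.3 g/L × 4.44 L = 50.17 g

sodium thiosulfate 2.52 g; L-cysteine hydrochloride 3.44 g; cyanocobalamin 7.99 mg; Tricine 50.17 g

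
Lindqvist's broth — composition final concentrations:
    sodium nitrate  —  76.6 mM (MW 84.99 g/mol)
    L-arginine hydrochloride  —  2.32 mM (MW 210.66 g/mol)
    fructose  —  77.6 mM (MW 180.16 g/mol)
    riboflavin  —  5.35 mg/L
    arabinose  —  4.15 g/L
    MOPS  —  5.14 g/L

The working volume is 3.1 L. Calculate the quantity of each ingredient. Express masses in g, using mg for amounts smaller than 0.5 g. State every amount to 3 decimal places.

sodium nitrate 20.182 g; L-arginine hydrochloride 1.515 g; fructose 43.339 g; riboflavin 16.585 mg; arabinose 12.865 g; MOPS 15.934 g

Scale factor relative to 1 L: 3.1.
sodium nitrate: 76.6 mmol/L × 84.99 g/mol × 3.1 L ÷ 1000 = 20.182 g
L-arginine hydrochloride: 2.32 mmol/L × 210.66 g/mol × 3.1 L ÷ 1000 = 1.515 g
fructose: 77.6 mmol/L × 180.16 g/mol × 3.1 L ÷ 1000 = 43.339 g
riboflavin: 5.35 mg/L × 3.1 L = 16.585 mg
arabinose: 4.15 g/L × 3.1 L = 12.865 g
MOPS: 5.14 g/L × 3.1 L = 15.934 g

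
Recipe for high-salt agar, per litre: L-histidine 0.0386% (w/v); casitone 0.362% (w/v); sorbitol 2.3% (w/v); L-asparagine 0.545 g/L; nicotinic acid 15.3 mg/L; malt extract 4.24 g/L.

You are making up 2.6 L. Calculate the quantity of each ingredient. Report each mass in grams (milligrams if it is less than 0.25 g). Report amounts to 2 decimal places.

L-histidine 1.00 g; casitone 9.41 g; sorbitol 59.80 g; L-asparagine 1.42 g; nicotinic acid 39.78 mg; malt extract 11.02 g

Working volume: 2.6 L.
L-histidine: 0.0386% w/v = 0.386 g/L → 0.386 × 2.6 L = 1.00 g
casitone: 0.362% w/v = 3.62 g/L → 3.62 × 2.6 L = 9.41 g
sorbitol: 2.3% w/v = 23 g/L → 23 × 2.6 L = 59.80 g
L-asparagine: 0.545 g/L × 2.6 L = 1.42 g
nicotinic acid: 15.3 mg/L × 2.6 L = 39.78 mg
malt extract: 4.24 g/L × 2.6 L = 11.02 g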